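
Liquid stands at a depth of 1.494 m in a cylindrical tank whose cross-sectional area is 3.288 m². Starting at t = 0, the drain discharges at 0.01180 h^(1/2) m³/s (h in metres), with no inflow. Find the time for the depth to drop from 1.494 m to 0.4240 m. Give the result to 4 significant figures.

318.3 s

A dh/dt = −Q_out = −0.01180 √h.
This is separable: 2 d(√h)/dt = −0.01180/A, so √h = √h₀ − (0.01180/(2A)) t.
t = 2A(√h₀ − √h)/0.01180 = 2·3.288·(√1.494 − √0.4240)/0.01180
  = 6.57600 × (1.22229 − 0.651153) / 0.01180 = 318.290 s.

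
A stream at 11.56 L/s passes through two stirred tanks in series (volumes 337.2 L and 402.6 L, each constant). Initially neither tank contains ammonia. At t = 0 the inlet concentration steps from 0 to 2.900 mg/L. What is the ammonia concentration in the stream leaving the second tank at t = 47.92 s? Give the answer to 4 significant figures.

Each tank obeys Vᵢ dCᵢ/dt = Q(Cᵢ₋₁ − Cᵢ), so τᵢ = Vᵢ/Q.
τ₁ = 337.2/11.56 = 29.1696 s; τ₂ = 402.6/11.56 = 34.8270 s.
Solving the cascade with C₁(0)=C₂(0)=0 gives C₂(t) = C_in[1 − (τ₁ e^(−t/τ₁) − τ₂ e^(−t/τ₂))/(τ₁ − τ₂)].
At t = 47.92: e^(−t/τ₁) = 0.193436, e^(−t/τ₂) = 0.252601.
C₂ = 2.900·[1 − (29.1696·0.193436 − 34.8270·0.252601)/(-5.65744)] = 2.900·0.442346 = 1.28280 mg/L.

1.283 mg/L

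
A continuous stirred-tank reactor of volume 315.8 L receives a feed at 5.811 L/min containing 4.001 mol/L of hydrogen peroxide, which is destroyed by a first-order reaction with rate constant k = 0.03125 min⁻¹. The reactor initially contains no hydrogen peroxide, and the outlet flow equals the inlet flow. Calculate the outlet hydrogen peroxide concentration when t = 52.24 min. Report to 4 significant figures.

Accumulation = in − out − consumed: V dC/dt = Q C_in − Q C − k V C.
This is linear with rate a = Q/V + k = 0.0496509 min⁻¹.
C_ss = Q C_in/(Q + kV) = 1.48279 mol/L; C(t) = C_ss + (C₀ − C_ss) e^(−a t).
C(52.24) = 1.48279 + (-1.48279)·e^(−0.0496509·52.24) = 1.48279 + (-1.48279)·0.0747383 = 1.37197 mol/L.

1.372 mol/L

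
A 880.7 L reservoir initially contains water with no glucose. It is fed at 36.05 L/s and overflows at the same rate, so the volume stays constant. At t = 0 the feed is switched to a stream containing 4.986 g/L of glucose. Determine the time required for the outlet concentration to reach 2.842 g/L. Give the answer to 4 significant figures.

20.62 s

Species balance: V dC/dt = Q(C_in − C) ⇒ τ = V/Q = 24.4300 s.
C(t) = C_in + (C₀ − C_in) e^(−t/τ). Set C = 2.842 and solve for t:
e^(−t/τ) = (C − C_in)/(C₀ − C_in) = (2.842 − 4.986)/(0 − 4.986) = 0.430004
t = −τ ln(…) = 24.4300 × 0.843961 = 20.6179 s.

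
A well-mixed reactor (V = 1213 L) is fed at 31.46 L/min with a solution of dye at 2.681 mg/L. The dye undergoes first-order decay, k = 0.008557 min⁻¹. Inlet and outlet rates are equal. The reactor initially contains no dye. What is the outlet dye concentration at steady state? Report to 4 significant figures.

Species balance: V dC/dt = Q C_in − Q C − k V C.
Steady state (dC/dt = 0): C_ss = Q C_in/(Q + kV) = C_in/(1 + kV/Q).
C_ss = 31.46·2.681/(31.46 + 0.008557·1213) = 84.3443/41.8396 = 2.01589 mg/L.

2.016 mg/L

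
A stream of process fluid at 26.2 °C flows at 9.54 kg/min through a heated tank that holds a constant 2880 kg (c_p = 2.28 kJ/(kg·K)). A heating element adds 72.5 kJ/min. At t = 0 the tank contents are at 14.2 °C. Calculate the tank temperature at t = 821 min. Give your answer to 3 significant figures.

M c_p dT/dt = ṁ c_p (T_in − T) + Q̇.
τ = M/ṁ = 301.89 min; T_ss = T_in + Q̇/(ṁ c_p) = 26.2 + 72.5/(9.54·2.28) = 29.533 °C.
Integrating: T(t) = T_ss + (T₀ − T_ss) e^(−t/τ).
T(821) = 29.533 + (-15.333)·e^(−821/301.89) = 29.533 + (-15.333)·0.065904 = 28.523 °C.

28.5 °C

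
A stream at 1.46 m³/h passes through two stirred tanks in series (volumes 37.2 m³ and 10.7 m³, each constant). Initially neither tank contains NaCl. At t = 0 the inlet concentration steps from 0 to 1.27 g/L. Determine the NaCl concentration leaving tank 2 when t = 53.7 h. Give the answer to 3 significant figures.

Time constants: τᵢ = Vᵢ/Q for each well-mixed tank.
τ₁ = 37.2/1.46 = 25.479 h; τ₂ = 10.7/1.46 = 7.3288 h.
Tank 1: C₁ = C_in(1 − e^(−t/τ₁)). Tank 2 (τ₁ ≠ τ₂): C₂ = C_in[1 − (τ₁ e^(−t/τ₁) − τ₂ e^(−t/τ₂))/(τ₁ − τ₂)].
At t = 53.7: e^(−t/τ₁) = 0.12153, e^(−t/τ₂) = 0.00065735.
C₂ = 1.27·[1 − (25.479·0.12153 − 7.3288·0.00065735)/(18.151)] = 1.27·0.82966 = 1.0537 g/L.

1.05 g/L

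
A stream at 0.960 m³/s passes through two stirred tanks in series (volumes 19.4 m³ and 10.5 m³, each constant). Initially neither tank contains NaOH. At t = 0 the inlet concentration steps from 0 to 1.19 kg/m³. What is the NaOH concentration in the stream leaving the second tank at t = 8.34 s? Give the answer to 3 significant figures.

Time constants: τᵢ = Vᵢ/Q for each well-mixed tank.
τ₁ = 19.4/0.960 = 20.208 s; τ₂ = 10.5/0.960 = 10.938 s.
Solving the cascade with C₁(0)=C₂(0)=0 gives C₂(t) = C_in[1 − (τ₁ e^(−t/τ₁) − τ₂ e^(−t/τ₂))/(τ₁ − τ₂)].
At t = 8.34: e^(−t/τ₁) = 0.66186, e^(−t/τ₂) = 0.46649.
C₂ = 1.19·[1 − (20.208·0.66186 − 10.938·0.46649)/(9.2708)] = 1.19·0.10765 = 0.12810 kg/m³.

0.128 kg/m³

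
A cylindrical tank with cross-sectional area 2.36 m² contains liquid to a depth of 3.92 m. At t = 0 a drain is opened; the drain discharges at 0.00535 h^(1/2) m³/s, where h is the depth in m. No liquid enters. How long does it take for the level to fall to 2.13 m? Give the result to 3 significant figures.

459 s

Accumulation of liquid (constant cross-section A): A dh/dt = −0.00535 √h.
Separate and integrate: 2(√h − √h₀) = −(0.00535/A) t.
t = 2A(√h₀ − √h)/0.00535 = 2·2.36·(√3.92 − √2.13)/0.00535
  = 4.7200 × (1.9799 − 1.4595) / 0.00535 = 459.16 s.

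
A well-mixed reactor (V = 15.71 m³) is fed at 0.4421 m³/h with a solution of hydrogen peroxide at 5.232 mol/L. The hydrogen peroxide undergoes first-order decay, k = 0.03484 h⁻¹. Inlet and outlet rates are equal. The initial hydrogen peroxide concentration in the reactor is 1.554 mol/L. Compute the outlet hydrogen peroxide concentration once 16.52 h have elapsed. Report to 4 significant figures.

V dC/dt = Q(C_in − C) − k V C.
This is linear with rate a = Q/V + k = 0.0629813 h⁻¹.
C_ss = Q C_in/(Q + kV) = 2.33776 mol/L; C(t) = C_ss + (C₀ − C_ss) e^(−a t).
C(16.52) = 2.33776 + (-0.783762)·e^(−0.0629813·16.52) = 2.33776 + (-0.783762)·0.353295 = 2.06086 mol/L.

2.061 mol/L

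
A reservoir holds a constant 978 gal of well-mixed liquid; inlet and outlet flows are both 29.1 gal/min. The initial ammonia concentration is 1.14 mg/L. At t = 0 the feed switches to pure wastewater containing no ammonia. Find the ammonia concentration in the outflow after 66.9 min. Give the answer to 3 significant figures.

0.156 mg/L

Accumulation = in − out for the solute gives V dC/dt = Q(C_in − C).
Time constant τ = V/Q = 978/29.1 = 33.608 min.
This is linear first-order; C(t) = C_in + (C₀ − C_in) e^(−t/τ).
C(66.9) = 0 + (1.14 − 0)·e^(−66.9/33.608) = 0 + (1.1400)·0.13662 = 0.15574 mg/L.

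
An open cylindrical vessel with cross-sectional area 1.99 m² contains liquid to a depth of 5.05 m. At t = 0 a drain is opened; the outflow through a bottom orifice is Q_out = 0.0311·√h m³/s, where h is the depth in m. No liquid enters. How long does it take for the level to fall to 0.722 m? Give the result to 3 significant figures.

Unsteady balance on liquid volume: A dh/dt = −0.0311 √h.
∫ h^(−1/2) dh = −(0.0311/A) ∫ dt, giving 2√h = 2√h₀ − (0.0311/A) t.
t = 2A(√h₀ − √h)/0.0311 = 2·1.99·(√5.05 − √0.722)/0.0311
  = 3.9800 × (2.2472 − 0.84971) / 0.0311 = 178.85 s.

179 s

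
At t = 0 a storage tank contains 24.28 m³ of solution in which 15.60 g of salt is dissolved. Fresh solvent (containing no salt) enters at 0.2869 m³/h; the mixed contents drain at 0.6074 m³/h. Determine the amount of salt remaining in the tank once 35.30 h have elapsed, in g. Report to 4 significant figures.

4.751 g

Let m(t) be the amount of salt. Volume: V(t) = V₀ + (Q_in − Q_out) t = 24.28 − 0.320500 t; V(35.30) = 12.9664 m³.
No salt enters, so dm/dt = −Q_out · (m/V).
Separate: dm/m = −Q_out dt/V(t) ⇒ ln(m/m₀) = −(Q_out/(Q_in−Q_out)) ln(V/V₀).
m = m₀ (V₀/V)^(Q_out/(Q_in−Q_out)) = 15.60 × (24.28/12.9664)^(-1.89516) = 4.75142 g.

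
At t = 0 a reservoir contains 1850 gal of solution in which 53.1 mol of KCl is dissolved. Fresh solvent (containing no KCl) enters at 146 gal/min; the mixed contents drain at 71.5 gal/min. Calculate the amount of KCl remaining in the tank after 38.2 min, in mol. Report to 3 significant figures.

Let m(t) be the amount of KCl. Volume: V(t) = V₀ + (Q_in − Q_out) t = 1850 + 74.500 t; V(38.2) = 4695.9 gal.
Solute balance: dm/dt = 0 − Q_out C = −Q_out m/V(t).
Separate: dm/m = −Q_out dt/V(t) ⇒ ln(m/m₀) = −(Q_out/(Q_in−Q_out)) ln(V/V₀).
m = m₀ (V₀/V)^(Q_out/(Q_in−Q_out)) = 53.1 × (1850/4695.9)^(0.95973) = 21.719 mol.

21.7 mol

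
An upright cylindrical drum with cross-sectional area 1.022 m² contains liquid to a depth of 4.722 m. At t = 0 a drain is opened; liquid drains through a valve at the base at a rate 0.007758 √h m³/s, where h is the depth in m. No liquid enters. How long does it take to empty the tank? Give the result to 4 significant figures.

572.5 s

With no inflow, A dh/dt = −0.007758 √h.
This is separable: 2 d(√h)/dt = −0.007758/A, so √h = √h₀ − (0.007758/(2A)) t.
Set h = 0: 2√h₀ = (0.007758/A) t_empty ⇒ t_empty = 2A√h₀/0.007758.
t_empty = 2·1.022·√4.722/0.007758 = 2.04400·2.17302/0.007758 = 572.525 s.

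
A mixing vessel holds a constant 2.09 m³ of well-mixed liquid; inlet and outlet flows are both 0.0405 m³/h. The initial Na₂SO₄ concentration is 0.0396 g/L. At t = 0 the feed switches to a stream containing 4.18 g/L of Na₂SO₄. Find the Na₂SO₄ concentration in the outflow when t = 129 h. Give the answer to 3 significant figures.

3.84 g/L

Transient balance on the dissolved component: V dC/dt = Q(C_in − C).
Time constant τ = V/Q = 2.09/0.0405 = 51.605 h.
Solution: C(t) = C_in + (C₀ − C_in) e^(−t/τ).
C(129) = 4.18 + (0.0396 − 4.18)·e^(−129/51.605) = 4.18 + (-4.1404)·0.082105 = 3.8401 g/L.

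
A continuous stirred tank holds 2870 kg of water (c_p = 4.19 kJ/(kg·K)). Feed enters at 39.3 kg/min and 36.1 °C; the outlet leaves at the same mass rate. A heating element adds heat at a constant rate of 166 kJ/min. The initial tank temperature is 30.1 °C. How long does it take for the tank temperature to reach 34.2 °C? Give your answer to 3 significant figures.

First-law balance (no shaft work): M c_p dT/dt = ṁ c_p (T_in − T) + 166.
τ = M/ṁ = 73.028 min; T_ss = T_in + Q̇/(ṁ c_p) = 37.108 °C.
T(t) = T_ss + (T₀ − T_ss) e^(−t/τ). Set T = 34.2:
e^(−t/τ) = (34.2 − 37.108)/(30.1 − 37.108) = 0.41496
t = −73.028 · ln(0.41496) = 64.233 min.

64.2 min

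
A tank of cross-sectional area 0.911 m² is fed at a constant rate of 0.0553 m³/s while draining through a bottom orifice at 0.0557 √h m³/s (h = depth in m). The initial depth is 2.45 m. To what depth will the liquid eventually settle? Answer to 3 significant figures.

A dh/dt = Q_in − 0.0557 √h. Steady state requires inflow = outflow:
Q_in = 0.0557 √h_ss ⇒ √h_ss = 0.0553/0.0557 = 0.99282.
h_ss = 0.99282² = 0.98569 m. (Since h₀ = 2.45 m > h_ss, the level will fall toward this value.)

0.986 m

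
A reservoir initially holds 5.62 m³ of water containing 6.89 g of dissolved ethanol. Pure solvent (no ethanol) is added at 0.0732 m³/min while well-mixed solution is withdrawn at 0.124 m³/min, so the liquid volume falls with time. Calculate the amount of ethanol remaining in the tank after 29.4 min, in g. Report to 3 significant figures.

Let m(t) be the amount of ethanol. Volume: V(t) = V₀ + (Q_in − Q_out) t = 5.62 − 0.050800 t; V(29.4) = 4.1265 m³.
No ethanol enters, so dm/dt = −Q_out · (m/V).
Separate: dm/m = −Q_out dt/V(t) ⇒ ln(m/m₀) = −(Q_out/(Q_in−Q_out)) ln(V/V₀).
m = m₀ (V₀/V)^(Q_out/(Q_in−Q_out)) = 6.89 × (5.62/4.1265)^(-2.4409) = 3.2415 g.

3.24 g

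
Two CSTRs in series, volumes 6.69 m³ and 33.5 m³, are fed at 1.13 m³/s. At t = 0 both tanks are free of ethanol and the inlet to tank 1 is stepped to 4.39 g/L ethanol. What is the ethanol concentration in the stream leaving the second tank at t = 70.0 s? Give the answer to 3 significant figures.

Species balance on tank i: dCᵢ/dt = (Cᵢ₋₁ − Cᵢ)/τᵢ with τᵢ = Vᵢ/Q.
τ₁ = 6.69/1.13 = 5.9204 s; τ₂ = 33.5/1.13 = 29.646 s.
Tank 1: C₁ = C_in(1 − e^(−t/τ₁)). Tank 2 (τ₁ ≠ τ₂): C₂ = C_in[1 − (τ₁ e^(−t/τ₁) − τ₂ e^(−t/τ₂))/(τ₁ − τ₂)].
At t = 70.0: e^(−t/τ₁) = 7.3294e-06, e^(−t/τ₂) = 0.094308.
C₂ = 4.39·[1 − (5.9204·7.3294e-06 − 29.646·0.094308)/(-23.726)] = 4.39·0.88216 = 3.8727 g/L.

3.87 g/L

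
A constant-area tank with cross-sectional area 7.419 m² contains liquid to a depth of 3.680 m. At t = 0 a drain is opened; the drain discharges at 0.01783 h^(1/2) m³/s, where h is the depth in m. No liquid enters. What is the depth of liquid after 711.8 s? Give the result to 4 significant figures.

A dh/dt = −Q_out = −0.01783 √h.
Separate and integrate: 2(√h − √h₀) = −(0.01783/A) t.
√h = √3.680 − 0.01783·711.8/(2·7.419) = 1.91833 − 0.855331 = 1.06300.
h = 1.06300² = 1.12997 m.

1.130 m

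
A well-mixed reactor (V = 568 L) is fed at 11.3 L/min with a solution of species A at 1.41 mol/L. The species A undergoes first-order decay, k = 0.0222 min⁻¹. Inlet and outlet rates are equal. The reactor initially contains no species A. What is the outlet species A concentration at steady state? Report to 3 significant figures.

V dC/dt = Q(C_in − C) − k V C.
At steady state: 0 = Q C_in − (Q + kV) C_ss, so C_ss = Q C_in/(Q + kV).
C_ss = 11.3·1.41/(11.3 + 0.0222·568) = 15.933/23.910 = 0.66639 mol/L.

0.666 mol/L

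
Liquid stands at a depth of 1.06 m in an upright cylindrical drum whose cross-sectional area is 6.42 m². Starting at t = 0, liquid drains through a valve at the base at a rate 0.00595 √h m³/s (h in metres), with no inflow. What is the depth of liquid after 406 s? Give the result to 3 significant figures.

0.708 m

A dh/dt = −Q_out = −0.00595 √h.
This is separable: 2 d(√h)/dt = −0.00595/A, so √h = √h₀ − (0.00595/(2A)) t.
√h = √1.06 − 0.00595·406/(2·6.42) = 1.0296 − 0.18814 = 0.84142.
h = 0.84142² = 0.70799 m.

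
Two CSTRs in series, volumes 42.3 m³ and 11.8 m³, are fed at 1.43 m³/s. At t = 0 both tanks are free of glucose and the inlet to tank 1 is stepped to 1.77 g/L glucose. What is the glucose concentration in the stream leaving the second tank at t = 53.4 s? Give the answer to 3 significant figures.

Species balance on tank i: dCᵢ/dt = (Cᵢ₋₁ − Cᵢ)/τᵢ with τᵢ = Vᵢ/Q.
τ₁ = 42.3/1.43 = 29.580 s; τ₂ = 11.8/1.43 = 8.2517 s.
Solving the cascade with C₁(0)=C₂(0)=0 gives C₂(t) = C_in[1 − (τ₁ e^(−t/τ₁) − τ₂ e^(−t/τ₂))/(τ₁ − τ₂)].
At t = 53.4: e^(−t/τ₁) = 0.16443, e^(−t/τ₂) = 0.0015471.
C₂ = 1.77·[1 − (29.580·0.16443 − 8.2517·0.0015471)/(21.329)] = 1.77·0.77255 = 1.3674 g/L.

1.37 g/L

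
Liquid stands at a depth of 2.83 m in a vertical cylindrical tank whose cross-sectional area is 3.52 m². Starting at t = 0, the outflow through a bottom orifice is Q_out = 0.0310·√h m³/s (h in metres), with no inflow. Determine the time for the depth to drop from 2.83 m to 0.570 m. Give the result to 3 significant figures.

With no inflow, A dh/dt = −0.0310 √h.
This is separable: 2 d(√h)/dt = −0.0310/A, so √h = √h₀ − (0.0310/(2A)) t.
t = 2A(√h₀ − √h)/0.0310 = 2·3.52·(√2.83 − √0.570)/0.0310
  = 7.0400 × (1.6823 − 0.75498) / 0.0310 = 210.58 s.

211 s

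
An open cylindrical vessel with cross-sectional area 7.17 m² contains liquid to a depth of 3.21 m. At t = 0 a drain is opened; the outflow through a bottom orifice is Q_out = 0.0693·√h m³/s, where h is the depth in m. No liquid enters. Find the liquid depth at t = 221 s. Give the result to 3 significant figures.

0.524 m

With no inflow, A dh/dt = −0.0693 √h.
This is separable: 2 d(√h)/dt = −0.0693/A, so √h = √h₀ − (0.0693/(2A)) t.
√h = √3.21 − 0.0693·221/(2·7.17) = 1.7916 − 1.0680 = 0.72363.
h = 0.72363² = 0.52365 m.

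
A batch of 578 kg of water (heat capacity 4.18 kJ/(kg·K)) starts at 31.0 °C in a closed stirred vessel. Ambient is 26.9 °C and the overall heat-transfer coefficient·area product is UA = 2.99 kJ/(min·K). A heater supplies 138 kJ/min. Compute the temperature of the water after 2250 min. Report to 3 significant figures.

70.5 °C

Lumped-capacitance energy balance: M c_p dT/dt = UA(T_amb − T) + Q̇.
dT/dt = (T_ss − T)/τ with T_ss = T_amb + Q̇/UA = 26.9 + 138/2.99 = 73.054 °C, τ = M c_p/UA = 578·4.18/2.99 = 808.04 min.
This is linear first-order; T(t) = T_ss + (T₀ − T_ss) e^(−t/τ).
T(2250) = 73.054 + (-42.054)·0.061759 = 70.457 °C.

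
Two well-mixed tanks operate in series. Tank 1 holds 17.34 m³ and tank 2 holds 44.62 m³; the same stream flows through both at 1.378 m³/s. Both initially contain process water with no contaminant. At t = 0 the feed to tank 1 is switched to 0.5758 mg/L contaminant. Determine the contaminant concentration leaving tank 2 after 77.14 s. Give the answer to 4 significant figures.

0.4896 mg/L

Species balance on tank i: dCᵢ/dt = (Cᵢ₋₁ − Cᵢ)/τᵢ with τᵢ = Vᵢ/Q.
τ₁ = 17.34/1.378 = 12.5835 s; τ₂ = 44.62/1.378 = 32.3803 s.
Tank 1: C₁ = C_in(1 − e^(−t/τ₁)). Tank 2 (τ₁ ≠ τ₂): C₂ = C_in[1 − (τ₁ e^(−t/τ₁) − τ₂ e^(−t/τ₂))/(τ₁ − τ₂)].
At t = 77.14: e^(−t/τ₁) = 0.00217599, e^(−t/τ₂) = 0.0923365.
C₂ = 0.5758·[1 − (12.5835·0.00217599 − 32.3803·0.0923365)/(-19.7968)] = 0.5758·0.850355 = 0.489634 mg/L.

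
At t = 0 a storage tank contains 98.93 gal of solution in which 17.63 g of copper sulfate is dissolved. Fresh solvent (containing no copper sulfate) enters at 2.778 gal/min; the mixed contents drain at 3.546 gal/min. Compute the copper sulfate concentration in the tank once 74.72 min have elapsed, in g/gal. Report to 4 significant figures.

0.007726 g/gal

Total volume: dV/dt = Q_in − Q_out = -0.768000 gal/min, so V(t) = 98.93 − 0.768000 t and V(74.72) = 41.5450 gal.
Solute balance: dm/dt = 0 − Q_out C = −Q_out m/V(t).
dm/m = −Q_out dt/(V₀ − 0.768000 t); integrating gives ln(m/m₀) = −(Q_out/(Q_in−Q_out)) ln(V/V₀).
m = m₀ (V₀/V)^(Q_out/(Q_in−Q_out)) = 17.63 × (98.93/41.5450)^(-4.61719) = 0.320963 g.
C = m/V = 0.320963/41.5450 = 0.00772567 g/gal.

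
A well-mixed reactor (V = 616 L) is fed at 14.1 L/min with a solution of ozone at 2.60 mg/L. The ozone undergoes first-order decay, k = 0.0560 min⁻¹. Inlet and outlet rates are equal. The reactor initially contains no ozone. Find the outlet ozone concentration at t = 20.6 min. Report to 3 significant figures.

V dC/dt = Q(C_in − C) − k V C.
This is linear with rate a = Q/V + k = 0.078890 min⁻¹.
C_ss = Q C_in/(Q + kV) = 0.75438 mg/L; C(t) = C_ss + (C₀ − C_ss) e^(−a t).
C(20.6) = 0.75438 + (-0.75438)·e^(−0.078890·20.6) = 0.75438 + (-0.75438)·0.19689 = 0.60585 mg/L.

0.606 mg/L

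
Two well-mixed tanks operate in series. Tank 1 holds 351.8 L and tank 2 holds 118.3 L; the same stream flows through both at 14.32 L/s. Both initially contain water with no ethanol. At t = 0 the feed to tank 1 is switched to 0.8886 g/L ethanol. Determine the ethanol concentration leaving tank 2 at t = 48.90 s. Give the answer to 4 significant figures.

0.7069 g/L

Each tank obeys Vᵢ dCᵢ/dt = Q(Cᵢ₋₁ − Cᵢ), so τᵢ = Vᵢ/Q.
τ₁ = 351.8/14.32 = 24.5670 s; τ₂ = 118.3/14.32 = 8.26117 s.
Tank 1: C₁ = C_in(1 − e^(−t/τ₁)). Tank 2 (τ₁ ≠ τ₂): C₂ = C_in[1 − (τ₁ e^(−t/τ₁) − τ₂ e^(−t/τ₂))/(τ₁ − τ₂)].
At t = 48.90: e^(−t/τ₁) = 0.136631, e^(−t/τ₂) = 0.00268720.
C₂ = 0.8886·[1 − (24.5670·0.136631 − 8.26117·0.00268720)/(16.3059)] = 0.8886·0.795508 = 0.706888 g/L.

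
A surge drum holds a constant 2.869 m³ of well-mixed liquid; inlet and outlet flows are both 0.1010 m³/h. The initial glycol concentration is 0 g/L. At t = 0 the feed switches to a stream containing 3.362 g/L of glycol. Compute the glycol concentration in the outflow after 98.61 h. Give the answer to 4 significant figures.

3.258 g/L

Mass balance on the solute (V constant): V dC/dt = Q(C_in − C).
Time constant τ = V/Q = 2.869/0.1010 = 28.4059 h.
This is linear first-order; C(t) = C_in + (C₀ − C_in) e^(−t/τ).
C(98.61) = 3.362 + (0 − 3.362)·e^(−98.61/28.4059) = 3.362 + (-3.36200)·0.0310717 = 3.25754 g/L.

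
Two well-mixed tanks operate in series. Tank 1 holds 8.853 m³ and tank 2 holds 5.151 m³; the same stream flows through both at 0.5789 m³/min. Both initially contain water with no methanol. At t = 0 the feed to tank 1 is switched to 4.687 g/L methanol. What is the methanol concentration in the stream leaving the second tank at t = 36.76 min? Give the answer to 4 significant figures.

Time constants: τᵢ = Vᵢ/Q for each well-mixed tank.
τ₁ = 8.853/0.5789 = 15.2928 min; τ₂ = 5.151/0.5789 = 8.89791 min.
Solving the cascade with C₁(0)=C₂(0)=0 gives C₂(t) = C_in[1 − (τ₁ e^(−t/τ₁) − τ₂ e^(−t/τ₂))/(τ₁ − τ₂)].
At t = 36.76: e^(−t/τ₁) = 0.0903788, e^(−t/τ₂) = 0.0160619.
C₂ = 4.687·[1 − (15.2928·0.0903788 − 8.89791·0.0160619)/(6.39489)] = 4.687·0.806216 = 3.77873 g/L.

3.779 g/L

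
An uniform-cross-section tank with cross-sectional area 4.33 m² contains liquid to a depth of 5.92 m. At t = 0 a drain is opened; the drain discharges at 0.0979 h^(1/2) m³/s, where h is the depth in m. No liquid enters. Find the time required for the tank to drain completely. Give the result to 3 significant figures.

215 s

A dh/dt = −Q_out = −0.0979 √h.
This is separable: 2 d(√h)/dt = −0.0979/A, so √h = √h₀ − (0.0979/(2A)) t.
Set h = 0: 2√h₀ = (0.0979/A) t_empty ⇒ t_empty = 2A√h₀/0.0979.
t_empty = 2·4.33·√5.92/0.0979 = 8.6600·2.4331/0.0979 = 215.23 s.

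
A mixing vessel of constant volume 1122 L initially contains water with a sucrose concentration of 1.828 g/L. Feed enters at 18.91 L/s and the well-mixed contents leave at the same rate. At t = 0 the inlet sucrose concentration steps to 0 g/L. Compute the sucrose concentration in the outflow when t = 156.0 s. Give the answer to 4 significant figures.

Unsteady species balance (constant V, well mixed): V dC/dt = Q(C_in − C).
Rewrite as dC/dt + C/τ = C_in/τ, τ = V/Q = 59.3337 s.
Integrating: C(t) = C_in + (C₀ − C_in) e^(−t/τ).
C(156.0) = 0 + (1.828 − 0)·e^(−156.0/59.3337) = 0 + (1.82800)·0.0721363 = 0.131865 g/L.

0.1319 g/L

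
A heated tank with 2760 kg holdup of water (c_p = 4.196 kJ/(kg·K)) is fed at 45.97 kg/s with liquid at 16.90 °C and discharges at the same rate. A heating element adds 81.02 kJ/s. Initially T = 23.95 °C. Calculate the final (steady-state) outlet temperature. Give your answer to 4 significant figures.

Unsteady energy balance on the tank contents: M c_p dT/dt = ṁ c_p (T_in − T) + 81.02.
At steady state dT/dt = 0 ⇒ T_ss = T_in + Q̇/(ṁ c_p) = 16.90 + 81.02/(45.97·4.196) = 17.3200 °C.

17.32 °C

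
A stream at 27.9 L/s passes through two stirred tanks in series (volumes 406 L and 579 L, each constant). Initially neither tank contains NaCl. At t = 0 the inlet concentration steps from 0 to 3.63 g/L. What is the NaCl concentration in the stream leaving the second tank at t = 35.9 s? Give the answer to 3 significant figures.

Time constants: τᵢ = Vᵢ/Q for each well-mixed tank.
τ₁ = 406/27.9 = 14.552 s; τ₂ = 579/27.9 = 20.753 s.
Solving the cascade with C₁(0)=C₂(0)=0 gives C₂(t) = C_in[1 − (τ₁ e^(−t/τ₁) − τ₂ e^(−t/τ₂))/(τ₁ − τ₂)].
At t = 35.9: e^(−t/τ₁) = 0.084837, e^(−t/τ₂) = 0.17730.
C₂ = 3.63·[1 − (14.552·0.084837 − 20.753·0.17730)/(-6.2007)] = 3.63·0.60570 = 2.1987 g/L.

2.20 g/L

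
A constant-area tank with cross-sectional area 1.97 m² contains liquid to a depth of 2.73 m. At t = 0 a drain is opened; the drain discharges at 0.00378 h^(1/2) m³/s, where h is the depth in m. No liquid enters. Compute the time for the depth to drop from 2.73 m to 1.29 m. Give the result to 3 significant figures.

Mass balance (ρ constant): A dh/dt = −0.00378 √h.
Separate and integrate: 2(√h − √h₀) = −(0.00378/A) t.
t = 2A(√h₀ − √h)/0.00378 = 2·1.97·(√2.73 − √1.29)/0.00378
  = 3.9400 × (1.6523 − 1.1358) / 0.00378 = 538.35 s.

538 s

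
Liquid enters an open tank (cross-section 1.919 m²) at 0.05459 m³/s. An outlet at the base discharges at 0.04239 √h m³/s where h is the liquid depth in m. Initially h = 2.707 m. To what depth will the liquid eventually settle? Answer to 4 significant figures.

1.658 m

Level balance: A dh/dt = 0.05459 − 0.04239 √h. Setting dh/dt = 0:
Q_in = 0.04239 √h_ss ⇒ √h_ss = 0.05459/0.04239 = 1.28780.
h_ss = 1.28780² = 1.65844 m. (Since h₀ = 2.707 m > h_ss, the level will fall toward this value.)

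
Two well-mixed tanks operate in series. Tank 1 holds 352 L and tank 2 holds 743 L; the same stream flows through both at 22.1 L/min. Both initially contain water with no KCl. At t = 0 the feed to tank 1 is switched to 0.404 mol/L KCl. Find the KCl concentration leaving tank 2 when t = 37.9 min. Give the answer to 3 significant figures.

Each tank obeys Vᵢ dCᵢ/dt = Q(Cᵢ₋₁ − Cᵢ), so τᵢ = Vᵢ/Q.
τ₁ = 352/22.1 = 15.928 min; τ₂ = 743/22.1 = 33.620 min.
Tank 1: C₁ = C_in(1 − e^(−t/τ₁)). Tank 2 (τ₁ ≠ τ₂): C₂ = C_in[1 − (τ₁ e^(−t/τ₁) − τ₂ e^(−t/τ₂))/(τ₁ − τ₂)].
At t = 37.9: e^(−t/τ₁) = 0.092595, e^(−t/τ₂) = 0.32390.
C₂ = 0.404·[1 − (15.928·0.092595 − 33.620·0.32390)/(-17.692)] = 0.404·0.46786 = 0.18902 mol/L.

0.189 mol/L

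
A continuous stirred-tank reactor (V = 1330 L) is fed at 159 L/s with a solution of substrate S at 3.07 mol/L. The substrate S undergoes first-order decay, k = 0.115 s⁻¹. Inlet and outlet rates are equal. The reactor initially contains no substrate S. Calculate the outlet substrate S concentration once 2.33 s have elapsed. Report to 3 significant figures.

Species balance: V dC/dt = Q C_in − Q C − k V C.
dC/dt = (Q/V) C_in − (Q/V + k) C; effective rate a = Q/V + k = 0.11955 + 0.115 = 0.23455 s⁻¹.
C_ss = Q C_in/(Q + kV) = 1.5648 mol/L; C(t) = C_ss + (C₀ − C_ss) e^(−a t).
C(2.33) = 1.5648 + (-1.5648)·e^(−0.23455·2.33) = 1.5648 + (-1.5648)·0.57897 = 0.65881 mol/L.

0.659 mol/L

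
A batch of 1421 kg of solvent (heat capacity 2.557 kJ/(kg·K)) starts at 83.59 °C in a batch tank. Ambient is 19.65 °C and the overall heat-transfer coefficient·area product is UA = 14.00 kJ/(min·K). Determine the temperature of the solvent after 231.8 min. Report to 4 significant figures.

Lumped-capacitance energy balance: M c_p dT/dt = UA(T_amb − T).
dT/dt = (T_ss − T)/τ with T_ss = T_amb = 19.6500 °C, τ = M c_p/UA = 1421·2.557/14.00 = 259.536 min.
This is linear first-order; T(t) = T_ss + (T₀ − T_ss) e^(−t/τ).
T(231.8) = 19.6500 + (63.9400)·0.409371 = 45.8252 °C.

45.83 °C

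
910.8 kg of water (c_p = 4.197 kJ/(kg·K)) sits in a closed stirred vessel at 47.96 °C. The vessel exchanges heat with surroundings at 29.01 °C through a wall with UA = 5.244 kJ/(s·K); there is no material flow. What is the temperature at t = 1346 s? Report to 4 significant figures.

32.00 °C

M c_p dT/dt = −UA(T − T_amb).
dT/dt = (T_ss − T)/τ with T_ss = T_amb = 29.0100 °C, τ = M c_p/UA = 910.8·4.197/5.244 = 728.953 s.
T approaches T_ss exponentially: T(t) = T_ss + (T₀ − T_ss) e^(−t/τ).
T(1346) = 29.0100 + (18.9500)·0.157791 = 32.0001 °C.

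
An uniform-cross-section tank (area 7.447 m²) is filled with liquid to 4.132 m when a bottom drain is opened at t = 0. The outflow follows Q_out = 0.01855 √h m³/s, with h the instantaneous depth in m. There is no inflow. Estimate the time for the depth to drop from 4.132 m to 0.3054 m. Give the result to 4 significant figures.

With no inflow, A dh/dt = −0.01855 √h.
This is separable: 2 d(√h)/dt = −0.01855/A, so √h = √h₀ − (0.01855/(2A)) t.
t = 2A(√h₀ − √h)/0.01855 = 2·7.447·(√4.132 − √0.3054)/0.01855
  = 14.8940 × (2.03273 − 0.552630) / 0.01855 = 1188.39 s.

1188 s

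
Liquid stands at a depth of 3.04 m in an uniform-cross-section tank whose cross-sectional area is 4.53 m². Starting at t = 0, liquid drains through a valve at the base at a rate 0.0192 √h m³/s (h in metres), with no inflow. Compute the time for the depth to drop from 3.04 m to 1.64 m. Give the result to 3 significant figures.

With no inflow, A dh/dt = −0.0192 √h.
Separate and integrate: 2(√h − √h₀) = −(0.0192/A) t.
t = 2A(√h₀ − √h)/0.0192 = 2·4.53·(√3.04 − √1.64)/0.0192
  = 9.0600 × (1.7436 − 1.2806) / 0.0192 = 218.45 s.

218 s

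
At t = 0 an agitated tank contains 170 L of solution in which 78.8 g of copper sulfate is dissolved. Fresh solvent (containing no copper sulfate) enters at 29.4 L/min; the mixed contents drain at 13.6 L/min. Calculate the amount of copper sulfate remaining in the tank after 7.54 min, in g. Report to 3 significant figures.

Total volume: dV/dt = Q_in − Q_out = 15.800 L/min, so V(t) = 170 + 15.800 t and V(7.54) = 289.13 L.
No copper sulfate enters, so dm/dt = −Q_out · (m/V).
Separate: dm/m = −Q_out dt/V(t) ⇒ ln(m/m₀) = −(Q_out/(Q_in−Q_out)) ln(V/V₀).
m = m₀ (V₀/V)^(Q_out/(Q_in−Q_out)) = 78.8 × (170/289.13)^(0.86076) = 49.888 g.

49.9 g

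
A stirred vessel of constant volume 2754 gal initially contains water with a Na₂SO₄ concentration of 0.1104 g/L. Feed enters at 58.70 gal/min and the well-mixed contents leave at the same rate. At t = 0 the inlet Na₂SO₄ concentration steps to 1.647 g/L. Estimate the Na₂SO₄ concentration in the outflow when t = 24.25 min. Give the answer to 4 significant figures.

Mass balance on the solute (V constant): V dC/dt = Q(C_in − C).
So dC/dt = (C_in − C)/τ with τ = V/Q = 2754/58.70 = 46.9165 min.
C approaches C_in exponentially: C(t) = C_in + (C₀ − C_in) e^(−t/τ).
C(24.25) = 1.647 + (0.1104 − 1.647)·e^(−24.25/46.9165) = 1.647 + (-1.53660)·0.596381 = 0.730601 g/L.

0.7306 g/L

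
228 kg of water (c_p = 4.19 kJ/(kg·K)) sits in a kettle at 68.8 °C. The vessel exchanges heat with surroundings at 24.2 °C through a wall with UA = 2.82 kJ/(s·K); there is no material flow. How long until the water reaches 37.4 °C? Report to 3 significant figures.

412 s

Lumped-capacitance energy balance: M c_p dT/dt = UA(T_amb − T).
τ = M c_p/UA = 338.77 s; T_ss = T_amb = 24.200 °C.
T(t) = T_ss + (T₀ − T_ss)e^(−t/τ); set T = 37.4:
t = −τ ln[(T − T_ss)/(T₀ − T_ss)] = −338.77 · ln(0.29596) = 412.45 s.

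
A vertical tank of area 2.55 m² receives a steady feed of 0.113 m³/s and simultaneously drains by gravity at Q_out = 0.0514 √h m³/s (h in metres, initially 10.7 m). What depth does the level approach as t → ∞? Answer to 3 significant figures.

Level balance: A dh/dt = 0.113 − 0.0514 √h. Setting dh/dt = 0:
Q_in = 0.0514 √h_ss ⇒ √h_ss = 0.113/0.0514 = 2.1984.
h_ss = 2.1984² = 4.8332 m. (Since h₀ = 10.7 m > h_ss, the level will fall toward this value.)

4.83 m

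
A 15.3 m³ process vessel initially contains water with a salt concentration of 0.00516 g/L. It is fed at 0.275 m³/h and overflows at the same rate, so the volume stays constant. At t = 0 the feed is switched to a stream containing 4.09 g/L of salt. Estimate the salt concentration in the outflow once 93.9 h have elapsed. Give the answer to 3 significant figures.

Mass balance on the solute (V constant): V dC/dt = Q(C_in − C).
So dC/dt = (C_in − C)/τ with τ = V/Q = 15.3/0.275 = 55.636 h.
Integrating: C(t) = C_in + (C₀ − C_in) e^(−t/τ).
C(93.9) = 4.09 + (0.00516 − 4.09)·e^(−93.9/55.636) = 4.09 + (-4.0848)·0.18494 = 3.3346 g/L.

3.33 g/L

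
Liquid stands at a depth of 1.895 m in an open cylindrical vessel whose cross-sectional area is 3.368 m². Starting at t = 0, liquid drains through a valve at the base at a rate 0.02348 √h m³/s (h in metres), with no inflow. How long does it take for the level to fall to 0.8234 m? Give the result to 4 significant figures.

With no inflow, A dh/dt = −0.02348 √h.
This is separable: 2 d(√h)/dt = −0.02348/A, so √h = √h₀ − (0.02348/(2A)) t.
t = 2A(√h₀ − √h)/0.02348 = 2·3.368·(√1.895 − √0.8234)/0.02348
  = 6.73600 × (1.37659 − 0.907414) / 0.02348 = 134.598 s.

134.6 s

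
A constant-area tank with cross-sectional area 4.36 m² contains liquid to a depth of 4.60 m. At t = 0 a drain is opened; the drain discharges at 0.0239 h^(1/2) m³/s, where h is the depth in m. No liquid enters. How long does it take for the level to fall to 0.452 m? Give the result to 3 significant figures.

A dh/dt = −Q_out = −0.0239 √h.
∫ h^(−1/2) dh = −(0.0239/A) ∫ dt, giving 2√h = 2√h₀ − (0.0239/A) t.
t = 2A(√h₀ − √h)/0.0239 = 2·4.36·(√4.60 − √0.452)/0.0239
  = 8.7200 × (2.1448 − 0.67231) / 0.0239 = 537.23 s.

537 s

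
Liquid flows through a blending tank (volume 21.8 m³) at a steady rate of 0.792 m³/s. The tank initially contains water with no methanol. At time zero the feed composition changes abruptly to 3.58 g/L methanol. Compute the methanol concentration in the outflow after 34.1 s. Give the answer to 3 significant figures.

2.54 g/L

Unsteady species balance (constant V, well mixed): V dC/dt = Q(C_in − C).
So dC/dt = (C_in − C)/τ with τ = V/Q = 21.8/0.792 = 27.525 s.
C approaches C_in exponentially: C(t) = C_in + (C₀ − C_in) e^(−t/τ).
C(34.1) = 3.58 + (0 − 3.58)·e^(−34.1/27.525) = 3.58 + (-3.5800)·0.28971 = 2.5428 g/L.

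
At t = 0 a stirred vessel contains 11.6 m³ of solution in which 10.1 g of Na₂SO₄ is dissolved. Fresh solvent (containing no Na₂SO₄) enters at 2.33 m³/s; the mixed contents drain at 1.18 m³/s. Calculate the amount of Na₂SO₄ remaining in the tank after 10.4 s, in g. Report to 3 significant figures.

Total volume: dV/dt = Q_in − Q_out = 1.1500 m³/s, so V(t) = 11.6 + 1.1500 t and V(10.4) = 23.560 m³.
Solute balance: dm/dt = 0 − Q_out C = −Q_out m/V(t).
Separate: dm/m = −Q_out dt/V(t) ⇒ ln(m/m₀) = −(Q_out/(Q_in−Q_out)) ln(V/V₀).
m = m₀ (V₀/V)^(Q_out/(Q_in−Q_out)) = 10.1 × (11.6/23.560)^(1.0261) = 4.8818 g.

4.88 g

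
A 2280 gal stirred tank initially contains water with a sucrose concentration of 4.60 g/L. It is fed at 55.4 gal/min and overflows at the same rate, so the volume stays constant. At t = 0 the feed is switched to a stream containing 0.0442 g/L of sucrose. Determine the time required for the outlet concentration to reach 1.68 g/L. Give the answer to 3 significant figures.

42.2 min

Species balance on the tank: V dC/dt = Q(C_in − C), so τ = V/Q = 41.155 min.
C(t) = C_in + (C₀ − C_in) e^(−t/τ). Set C = 1.68 and solve for t:
e^(−t/τ) = (C − C_in)/(C₀ − C_in) = (1.68 − 0.0442)/(4.60 − 0.0442) = 0.35906
t = −τ ln(…) = 41.155 × 1.0243 = 42.154 min.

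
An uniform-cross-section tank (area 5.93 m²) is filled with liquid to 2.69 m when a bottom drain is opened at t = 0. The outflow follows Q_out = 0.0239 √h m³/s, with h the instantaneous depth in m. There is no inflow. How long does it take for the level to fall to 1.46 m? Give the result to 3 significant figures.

214 s

Mass balance (ρ constant): A dh/dt = −0.0239 √h.
Separate and integrate: 2(√h − √h₀) = −(0.0239/A) t.
t = 2A(√h₀ − √h)/0.0239 = 2·5.93·(√2.69 − √1.46)/0.0239
  = 11.860 × (1.6401 − 1.2083) / 0.0239 = 214.28 s.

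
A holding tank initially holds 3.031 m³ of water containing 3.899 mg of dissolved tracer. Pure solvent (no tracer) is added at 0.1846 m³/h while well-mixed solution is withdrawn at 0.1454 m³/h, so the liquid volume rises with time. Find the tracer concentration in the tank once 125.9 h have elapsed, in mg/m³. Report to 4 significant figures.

Let m(t) be the amount of tracer. Volume: V(t) = V₀ + (Q_in − Q_out) t = 3.031 + 0.0392000 t; V(125.9) = 7.96628 m³.
Species balance (pure solvent in): dm/dt = −Q_out · m/V(t).
dm/m = −Q_out dt/(V₀ + 0.0392000 t); integrating gives ln(m/m₀) = −(Q_out/(Q_in−Q_out)) ln(V/V₀).
m = m₀ (V₀/V)^(Q_out/(Q_in−Q_out)) = 3.899 × (3.031/7.96628)^(3.70918) = 0.108223 mg.
C = m/V = 0.108223/7.96628 = 0.0135852 mg/m³.

0.01359 mg/m³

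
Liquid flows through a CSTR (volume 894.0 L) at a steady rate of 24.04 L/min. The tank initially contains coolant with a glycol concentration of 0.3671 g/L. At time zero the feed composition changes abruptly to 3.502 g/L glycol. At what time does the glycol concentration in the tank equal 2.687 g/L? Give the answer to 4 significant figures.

Species balance: V dC/dt = Q(C_in − C) ⇒ τ = V/Q = 37.1880 min.
C(t) = C_in + (C₀ − C_in) e^(−t/τ). Set C = 2.687 and solve for t:
e^(−t/τ) = (C − C_in)/(C₀ − C_in) = (2.687 − 3.502)/(0.3671 − 3.502) = 0.259976
t = −τ ln(…) = 37.1880 × 1.34716 = 50.0984 min.

50.10 min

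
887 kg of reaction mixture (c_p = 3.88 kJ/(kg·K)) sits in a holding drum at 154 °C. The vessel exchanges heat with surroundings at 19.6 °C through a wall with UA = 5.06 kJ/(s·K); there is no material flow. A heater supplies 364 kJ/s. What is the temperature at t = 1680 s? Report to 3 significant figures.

96.8 °C

M c_p dT/dt = −UA(T − T_amb) + Q̇.
dT/dt = (T_ss − T)/τ with T_ss = T_amb + Q̇/UA = 19.6 + 364/5.06 = 91.537 °C, τ = M c_p/UA = 887·3.88/5.06 = 680.15 s.
Integrating: T(t) = T_ss + (T₀ − T_ss) e^(−t/τ).
T(1680) = 91.537 + (62.463)·0.084581 = 96.820 °C.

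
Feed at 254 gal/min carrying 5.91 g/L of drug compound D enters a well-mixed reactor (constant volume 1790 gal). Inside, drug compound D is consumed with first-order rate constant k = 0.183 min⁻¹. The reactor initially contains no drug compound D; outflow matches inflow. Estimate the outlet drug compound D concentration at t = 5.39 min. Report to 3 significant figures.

2.13 g/L

Accumulation = in − out − consumed: V dC/dt = Q C_in − Q C − k V C.
dC/dt = (Q/V) C_in − (Q/V + k) C; effective rate a = Q/V + k = 0.14190 + 0.183 = 0.32490 min⁻¹.
C_ss = Q C_in/(Q + kV) = 2.5812 g/L; C(t) = C_ss + (C₀ − C_ss) e^(−a t).
C(5.39) = 2.5812 + (-2.5812)·e^(−0.32490·5.39) = 2.5812 + (-2.5812)·0.17356 = 2.1332 g/L.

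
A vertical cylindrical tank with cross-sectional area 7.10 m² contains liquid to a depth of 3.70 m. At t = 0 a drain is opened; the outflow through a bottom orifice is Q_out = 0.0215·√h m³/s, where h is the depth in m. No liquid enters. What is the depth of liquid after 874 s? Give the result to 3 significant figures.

0.360 m

A dh/dt = −Q_out = −0.0215 √h.
∫ h^(−1/2) dh = −(0.0215/A) ∫ dt, giving 2√h = 2√h₀ − (0.0215/A) t.
√h = √3.70 − 0.0215·874/(2·7.10) = 1.9235 − 1.3233 = 0.60023.
h = 0.60023² = 0.36027 m.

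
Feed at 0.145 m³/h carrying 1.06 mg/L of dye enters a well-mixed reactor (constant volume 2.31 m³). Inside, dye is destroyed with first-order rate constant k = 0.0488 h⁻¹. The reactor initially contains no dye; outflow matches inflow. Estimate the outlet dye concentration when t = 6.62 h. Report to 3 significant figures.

Accumulation = in − out − consumed: V dC/dt = Q C_in − Q C − k V C.
This is linear with rate a = Q/V + k = 0.11157 h⁻¹.
C_ss = Q C_in/(Q + kV) = 0.59637 mg/L; C(t) = C_ss + (C₀ − C_ss) e^(−a t).
C(6.62) = 0.59637 + (-0.59637)·e^(−0.11157·6.62) = 0.59637 + (-0.59637)·0.47778 = 0.31143 mg/L.

0.311 mg/L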